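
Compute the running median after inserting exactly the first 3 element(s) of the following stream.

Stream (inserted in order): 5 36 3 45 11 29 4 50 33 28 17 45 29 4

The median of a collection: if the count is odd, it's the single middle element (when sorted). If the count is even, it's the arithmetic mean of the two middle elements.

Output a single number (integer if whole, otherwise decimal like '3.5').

Step 1: insert 5 -> lo=[5] (size 1, max 5) hi=[] (size 0) -> median=5
Step 2: insert 36 -> lo=[5] (size 1, max 5) hi=[36] (size 1, min 36) -> median=20.5
Step 3: insert 3 -> lo=[3, 5] (size 2, max 5) hi=[36] (size 1, min 36) -> median=5

Answer: 5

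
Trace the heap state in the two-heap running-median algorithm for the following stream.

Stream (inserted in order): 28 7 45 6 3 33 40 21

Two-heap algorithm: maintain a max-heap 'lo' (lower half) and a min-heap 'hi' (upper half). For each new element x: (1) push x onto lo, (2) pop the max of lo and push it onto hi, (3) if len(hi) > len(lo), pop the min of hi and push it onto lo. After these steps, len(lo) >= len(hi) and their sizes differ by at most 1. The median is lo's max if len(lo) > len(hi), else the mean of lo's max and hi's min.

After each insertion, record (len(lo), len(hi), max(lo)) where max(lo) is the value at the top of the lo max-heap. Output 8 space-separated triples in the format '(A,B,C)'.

Step 1: insert 28 -> lo=[28] hi=[] -> (len(lo)=1, len(hi)=0, max(lo)=28)
Step 2: insert 7 -> lo=[7] hi=[28] -> (len(lo)=1, len(hi)=1, max(lo)=7)
Step 3: insert 45 -> lo=[7, 28] hi=[45] -> (len(lo)=2, len(hi)=1, max(lo)=28)
Step 4: insert 6 -> lo=[6, 7] hi=[28, 45] -> (len(lo)=2, len(hi)=2, max(lo)=7)
Step 5: insert 3 -> lo=[3, 6, 7] hi=[28, 45] -> (len(lo)=3, len(hi)=2, max(lo)=7)
Step 6: insert 33 -> lo=[3, 6, 7] hi=[28, 33, 45] -> (len(lo)=3, len(hi)=3, max(lo)=7)
Step 7: insert 40 -> lo=[3, 6, 7, 28] hi=[33, 40, 45] -> (len(lo)=4, len(hi)=3, max(lo)=28)
Step 8: insert 21 -> lo=[3, 6, 7, 21] hi=[28, 33, 40, 45] -> (len(lo)=4, len(hi)=4, max(lo)=21)

Answer: (1,0,28) (1,1,7) (2,1,28) (2,2,7) (3,2,7) (3,3,7) (4,3,28) (4,4,21)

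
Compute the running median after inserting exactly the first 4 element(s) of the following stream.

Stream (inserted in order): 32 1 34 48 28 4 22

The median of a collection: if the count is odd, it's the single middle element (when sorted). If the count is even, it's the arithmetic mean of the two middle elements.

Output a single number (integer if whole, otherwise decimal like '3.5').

Step 1: insert 32 -> lo=[32] (size 1, max 32) hi=[] (size 0) -> median=32
Step 2: insert 1 -> lo=[1] (size 1, max 1) hi=[32] (size 1, min 32) -> median=16.5
Step 3: insert 34 -> lo=[1, 32] (size 2, max 32) hi=[34] (size 1, min 34) -> median=32
Step 4: insert 48 -> lo=[1, 32] (size 2, max 32) hi=[34, 48] (size 2, min 34) -> median=33

Answer: 33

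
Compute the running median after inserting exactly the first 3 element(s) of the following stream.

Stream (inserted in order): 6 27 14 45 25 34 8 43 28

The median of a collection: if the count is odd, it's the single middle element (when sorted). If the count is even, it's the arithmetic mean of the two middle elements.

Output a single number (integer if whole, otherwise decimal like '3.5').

Step 1: insert 6 -> lo=[6] (size 1, max 6) hi=[] (size 0) -> median=6
Step 2: insert 27 -> lo=[6] (size 1, max 6) hi=[27] (size 1, min 27) -> median=16.5
Step 3: insert 14 -> lo=[6, 14] (size 2, max 14) hi=[27] (size 1, min 27) -> median=14

Answer: 14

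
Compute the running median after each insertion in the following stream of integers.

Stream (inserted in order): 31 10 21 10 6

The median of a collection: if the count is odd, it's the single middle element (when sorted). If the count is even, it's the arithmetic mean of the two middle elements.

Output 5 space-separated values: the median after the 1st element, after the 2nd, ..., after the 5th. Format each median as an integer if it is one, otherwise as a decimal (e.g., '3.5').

Answer: 31 20.5 21 15.5 10

Derivation:
Step 1: insert 31 -> lo=[31] (size 1, max 31) hi=[] (size 0) -> median=31
Step 2: insert 10 -> lo=[10] (size 1, max 10) hi=[31] (size 1, min 31) -> median=20.5
Step 3: insert 21 -> lo=[10, 21] (size 2, max 21) hi=[31] (size 1, min 31) -> median=21
Step 4: insert 10 -> lo=[10, 10] (size 2, max 10) hi=[21, 31] (size 2, min 21) -> median=15.5
Step 5: insert 6 -> lo=[6, 10, 10] (size 3, max 10) hi=[21, 31] (size 2, min 21) -> median=10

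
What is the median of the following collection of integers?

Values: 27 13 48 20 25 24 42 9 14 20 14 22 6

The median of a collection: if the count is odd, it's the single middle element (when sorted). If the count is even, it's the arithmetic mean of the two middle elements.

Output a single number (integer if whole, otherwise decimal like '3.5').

Answer: 20

Derivation:
Step 1: insert 27 -> lo=[27] (size 1, max 27) hi=[] (size 0) -> median=27
Step 2: insert 13 -> lo=[13] (size 1, max 13) hi=[27] (size 1, min 27) -> median=20
Step 3: insert 48 -> lo=[13, 27] (size 2, max 27) hi=[48] (size 1, min 48) -> median=27
Step 4: insert 20 -> lo=[13, 20] (size 2, max 20) hi=[27, 48] (size 2, min 27) -> median=23.5
Step 5: insert 25 -> lo=[13, 20, 25] (size 3, max 25) hi=[27, 48] (size 2, min 27) -> median=25
Step 6: insert 24 -> lo=[13, 20, 24] (size 3, max 24) hi=[25, 27, 48] (size 3, min 25) -> median=24.5
Step 7: insert 42 -> lo=[13, 20, 24, 25] (size 4, max 25) hi=[27, 42, 48] (size 3, min 27) -> median=25
Step 8: insert 9 -> lo=[9, 13, 20, 24] (size 4, max 24) hi=[25, 27, 42, 48] (size 4, min 25) -> median=24.5
Step 9: insert 14 -> lo=[9, 13, 14, 20, 24] (size 5, max 24) hi=[25, 27, 42, 48] (size 4, min 25) -> median=24
Step 10: insert 20 -> lo=[9, 13, 14, 20, 20] (size 5, max 20) hi=[24, 25, 27, 42, 48] (size 5, min 24) -> median=22
Step 11: insert 14 -> lo=[9, 13, 14, 14, 20, 20] (size 6, max 20) hi=[24, 25, 27, 42, 48] (size 5, min 24) -> median=20
Step 12: insert 22 -> lo=[9, 13, 14, 14, 20, 20] (size 6, max 20) hi=[22, 24, 25, 27, 42, 48] (size 6, min 22) -> median=21
Step 13: insert 6 -> lo=[6, 9, 13, 14, 14, 20, 20] (size 7, max 20) hi=[22, 24, 25, 27, 42, 48] (size 6, min 22) -> median=20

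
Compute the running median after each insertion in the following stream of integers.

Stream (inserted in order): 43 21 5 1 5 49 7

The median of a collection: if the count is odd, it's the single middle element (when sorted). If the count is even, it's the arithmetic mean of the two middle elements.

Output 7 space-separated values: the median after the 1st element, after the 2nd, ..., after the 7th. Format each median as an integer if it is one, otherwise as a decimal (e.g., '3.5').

Answer: 43 32 21 13 5 13 7

Derivation:
Step 1: insert 43 -> lo=[43] (size 1, max 43) hi=[] (size 0) -> median=43
Step 2: insert 21 -> lo=[21] (size 1, max 21) hi=[43] (size 1, min 43) -> median=32
Step 3: insert 5 -> lo=[5, 21] (size 2, max 21) hi=[43] (size 1, min 43) -> median=21
Step 4: insert 1 -> lo=[1, 5] (size 2, max 5) hi=[21, 43] (size 2, min 21) -> median=13
Step 5: insert 5 -> lo=[1, 5, 5] (size 3, max 5) hi=[21, 43] (size 2, min 21) -> median=5
Step 6: insert 49 -> lo=[1, 5, 5] (size 3, max 5) hi=[21, 43, 49] (size 3, min 21) -> median=13
Step 7: insert 7 -> lo=[1, 5, 5, 7] (size 4, max 7) hi=[21, 43, 49] (size 3, min 21) -> median=7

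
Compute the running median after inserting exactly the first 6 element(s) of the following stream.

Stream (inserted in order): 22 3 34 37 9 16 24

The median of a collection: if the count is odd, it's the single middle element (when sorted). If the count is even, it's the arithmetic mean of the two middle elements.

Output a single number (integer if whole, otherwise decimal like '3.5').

Answer: 19

Derivation:
Step 1: insert 22 -> lo=[22] (size 1, max 22) hi=[] (size 0) -> median=22
Step 2: insert 3 -> lo=[3] (size 1, max 3) hi=[22] (size 1, min 22) -> median=12.5
Step 3: insert 34 -> lo=[3, 22] (size 2, max 22) hi=[34] (size 1, min 34) -> median=22
Step 4: insert 37 -> lo=[3, 22] (size 2, max 22) hi=[34, 37] (size 2, min 34) -> median=28
Step 5: insert 9 -> lo=[3, 9, 22] (size 3, max 22) hi=[34, 37] (size 2, min 34) -> median=22
Step 6: insert 16 -> lo=[3, 9, 16] (size 3, max 16) hi=[22, 34, 37] (size 3, min 22) -> median=19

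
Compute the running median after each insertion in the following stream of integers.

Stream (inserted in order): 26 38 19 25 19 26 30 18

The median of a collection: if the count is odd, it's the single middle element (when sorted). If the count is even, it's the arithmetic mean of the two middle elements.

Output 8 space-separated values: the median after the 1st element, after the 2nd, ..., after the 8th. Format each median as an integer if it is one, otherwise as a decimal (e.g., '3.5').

Step 1: insert 26 -> lo=[26] (size 1, max 26) hi=[] (size 0) -> median=26
Step 2: insert 38 -> lo=[26] (size 1, max 26) hi=[38] (size 1, min 38) -> median=32
Step 3: insert 19 -> lo=[19, 26] (size 2, max 26) hi=[38] (size 1, min 38) -> median=26
Step 4: insert 25 -> lo=[19, 25] (size 2, max 25) hi=[26, 38] (size 2, min 26) -> median=25.5
Step 5: insert 19 -> lo=[19, 19, 25] (size 3, max 25) hi=[26, 38] (size 2, min 26) -> median=25
Step 6: insert 26 -> lo=[19, 19, 25] (size 3, max 25) hi=[26, 26, 38] (size 3, min 26) -> median=25.5
Step 7: insert 30 -> lo=[19, 19, 25, 26] (size 4, max 26) hi=[26, 30, 38] (size 3, min 26) -> median=26
Step 8: insert 18 -> lo=[18, 19, 19, 25] (size 4, max 25) hi=[26, 26, 30, 38] (size 4, min 26) -> median=25.5

Answer: 26 32 26 25.5 25 25.5 26 25.5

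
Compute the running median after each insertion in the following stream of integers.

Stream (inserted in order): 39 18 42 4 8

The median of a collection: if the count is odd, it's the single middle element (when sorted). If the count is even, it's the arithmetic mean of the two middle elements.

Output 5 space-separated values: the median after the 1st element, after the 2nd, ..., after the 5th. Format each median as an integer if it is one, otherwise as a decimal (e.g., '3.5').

Answer: 39 28.5 39 28.5 18

Derivation:
Step 1: insert 39 -> lo=[39] (size 1, max 39) hi=[] (size 0) -> median=39
Step 2: insert 18 -> lo=[18] (size 1, max 18) hi=[39] (size 1, min 39) -> median=28.5
Step 3: insert 42 -> lo=[18, 39] (size 2, max 39) hi=[42] (size 1, min 42) -> median=39
Step 4: insert 4 -> lo=[4, 18] (size 2, max 18) hi=[39, 42] (size 2, min 39) -> median=28.5
Step 5: insert 8 -> lo=[4, 8, 18] (size 3, max 18) hi=[39, 42] (size 2, min 39) -> median=18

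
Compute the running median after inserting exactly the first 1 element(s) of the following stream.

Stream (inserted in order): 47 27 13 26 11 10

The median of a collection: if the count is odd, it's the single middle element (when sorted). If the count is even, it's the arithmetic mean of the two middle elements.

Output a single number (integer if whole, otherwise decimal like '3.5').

Answer: 47

Derivation:
Step 1: insert 47 -> lo=[47] (size 1, max 47) hi=[] (size 0) -> median=47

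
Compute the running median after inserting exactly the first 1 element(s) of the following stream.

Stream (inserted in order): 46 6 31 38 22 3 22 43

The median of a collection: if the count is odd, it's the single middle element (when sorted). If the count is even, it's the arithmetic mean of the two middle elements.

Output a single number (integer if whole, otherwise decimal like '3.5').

Answer: 46

Derivation:
Step 1: insert 46 -> lo=[46] (size 1, max 46) hi=[] (size 0) -> median=46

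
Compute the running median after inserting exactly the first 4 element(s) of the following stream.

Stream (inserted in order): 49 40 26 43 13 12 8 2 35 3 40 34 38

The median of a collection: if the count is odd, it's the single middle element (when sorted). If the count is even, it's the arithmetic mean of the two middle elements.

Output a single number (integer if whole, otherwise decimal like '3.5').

Step 1: insert 49 -> lo=[49] (size 1, max 49) hi=[] (size 0) -> median=49
Step 2: insert 40 -> lo=[40] (size 1, max 40) hi=[49] (size 1, min 49) -> median=44.5
Step 3: insert 26 -> lo=[26, 40] (size 2, max 40) hi=[49] (size 1, min 49) -> median=40
Step 4: insert 43 -> lo=[26, 40] (size 2, max 40) hi=[43, 49] (size 2, min 43) -> median=41.5

Answer: 41.5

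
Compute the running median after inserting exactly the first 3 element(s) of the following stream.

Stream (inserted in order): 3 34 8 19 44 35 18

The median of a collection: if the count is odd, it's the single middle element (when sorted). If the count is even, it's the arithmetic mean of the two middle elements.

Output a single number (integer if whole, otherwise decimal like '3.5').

Answer: 8

Derivation:
Step 1: insert 3 -> lo=[3] (size 1, max 3) hi=[] (size 0) -> median=3
Step 2: insert 34 -> lo=[3] (size 1, max 3) hi=[34] (size 1, min 34) -> median=18.5
Step 3: insert 8 -> lo=[3, 8] (size 2, max 8) hi=[34] (size 1, min 34) -> median=8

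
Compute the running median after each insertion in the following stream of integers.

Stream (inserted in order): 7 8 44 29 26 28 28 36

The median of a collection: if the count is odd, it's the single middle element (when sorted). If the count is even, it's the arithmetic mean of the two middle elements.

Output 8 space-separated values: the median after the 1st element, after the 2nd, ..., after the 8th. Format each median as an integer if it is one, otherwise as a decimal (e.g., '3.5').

Answer: 7 7.5 8 18.5 26 27 28 28

Derivation:
Step 1: insert 7 -> lo=[7] (size 1, max 7) hi=[] (size 0) -> median=7
Step 2: insert 8 -> lo=[7] (size 1, max 7) hi=[8] (size 1, min 8) -> median=7.5
Step 3: insert 44 -> lo=[7, 8] (size 2, max 8) hi=[44] (size 1, min 44) -> median=8
Step 4: insert 29 -> lo=[7, 8] (size 2, max 8) hi=[29, 44] (size 2, min 29) -> median=18.5
Step 5: insert 26 -> lo=[7, 8, 26] (size 3, max 26) hi=[29, 44] (size 2, min 29) -> median=26
Step 6: insert 28 -> lo=[7, 8, 26] (size 3, max 26) hi=[28, 29, 44] (size 3, min 28) -> median=27
Step 7: insert 28 -> lo=[7, 8, 26, 28] (size 4, max 28) hi=[28, 29, 44] (size 3, min 28) -> median=28
Step 8: insert 36 -> lo=[7, 8, 26, 28] (size 4, max 28) hi=[28, 29, 36, 44] (size 4, min 28) -> median=28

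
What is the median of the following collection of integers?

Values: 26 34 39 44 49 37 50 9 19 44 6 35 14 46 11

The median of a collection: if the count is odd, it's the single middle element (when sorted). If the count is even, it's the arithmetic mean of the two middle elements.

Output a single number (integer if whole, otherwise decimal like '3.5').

Answer: 35

Derivation:
Step 1: insert 26 -> lo=[26] (size 1, max 26) hi=[] (size 0) -> median=26
Step 2: insert 34 -> lo=[26] (size 1, max 26) hi=[34] (size 1, min 34) -> median=30
Step 3: insert 39 -> lo=[26, 34] (size 2, max 34) hi=[39] (size 1, min 39) -> median=34
Step 4: insert 44 -> lo=[26, 34] (size 2, max 34) hi=[39, 44] (size 2, min 39) -> median=36.5
Step 5: insert 49 -> lo=[26, 34, 39] (size 3, max 39) hi=[44, 49] (size 2, min 44) -> median=39
Step 6: insert 37 -> lo=[26, 34, 37] (size 3, max 37) hi=[39, 44, 49] (size 3, min 39) -> median=38
Step 7: insert 50 -> lo=[26, 34, 37, 39] (size 4, max 39) hi=[44, 49, 50] (size 3, min 44) -> median=39
Step 8: insert 9 -> lo=[9, 26, 34, 37] (size 4, max 37) hi=[39, 44, 49, 50] (size 4, min 39) -> median=38
Step 9: insert 19 -> lo=[9, 19, 26, 34, 37] (size 5, max 37) hi=[39, 44, 49, 50] (size 4, min 39) -> median=37
Step 10: insert 44 -> lo=[9, 19, 26, 34, 37] (size 5, max 37) hi=[39, 44, 44, 49, 50] (size 5, min 39) -> median=38
Step 11: insert 6 -> lo=[6, 9, 19, 26, 34, 37] (size 6, max 37) hi=[39, 44, 44, 49, 50] (size 5, min 39) -> median=37
Step 12: insert 35 -> lo=[6, 9, 19, 26, 34, 35] (size 6, max 35) hi=[37, 39, 44, 44, 49, 50] (size 6, min 37) -> median=36
Step 13: insert 14 -> lo=[6, 9, 14, 19, 26, 34, 35] (size 7, max 35) hi=[37, 39, 44, 44, 49, 50] (size 6, min 37) -> median=35
Step 14: insert 46 -> lo=[6, 9, 14, 19, 26, 34, 35] (size 7, max 35) hi=[37, 39, 44, 44, 46, 49, 50] (size 7, min 37) -> median=36
Step 15: insert 11 -> lo=[6, 9, 11, 14, 19, 26, 34, 35] (size 8, max 35) hi=[37, 39, 44, 44, 46, 49, 50] (size 7, min 37) -> median=35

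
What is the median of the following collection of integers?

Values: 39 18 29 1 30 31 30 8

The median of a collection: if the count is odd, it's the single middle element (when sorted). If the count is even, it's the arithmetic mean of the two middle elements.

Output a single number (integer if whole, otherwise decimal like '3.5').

Answer: 29.5

Derivation:
Step 1: insert 39 -> lo=[39] (size 1, max 39) hi=[] (size 0) -> median=39
Step 2: insert 18 -> lo=[18] (size 1, max 18) hi=[39] (size 1, min 39) -> median=28.5
Step 3: insert 29 -> lo=[18, 29] (size 2, max 29) hi=[39] (size 1, min 39) -> median=29
Step 4: insert 1 -> lo=[1, 18] (size 2, max 18) hi=[29, 39] (size 2, min 29) -> median=23.5
Step 5: insert 30 -> lo=[1, 18, 29] (size 3, max 29) hi=[30, 39] (size 2, min 30) -> median=29
Step 6: insert 31 -> lo=[1, 18, 29] (size 3, max 29) hi=[30, 31, 39] (size 3, min 30) -> median=29.5
Step 7: insert 30 -> lo=[1, 18, 29, 30] (size 4, max 30) hi=[30, 31, 39] (size 3, min 30) -> median=30
Step 8: insert 8 -> lo=[1, 8, 18, 29] (size 4, max 29) hi=[30, 30, 31, 39] (size 4, min 30) -> median=29.5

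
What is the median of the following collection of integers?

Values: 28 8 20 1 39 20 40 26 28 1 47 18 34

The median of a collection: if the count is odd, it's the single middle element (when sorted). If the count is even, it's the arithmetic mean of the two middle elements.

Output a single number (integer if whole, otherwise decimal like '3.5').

Answer: 26

Derivation:
Step 1: insert 28 -> lo=[28] (size 1, max 28) hi=[] (size 0) -> median=28
Step 2: insert 8 -> lo=[8] (size 1, max 8) hi=[28] (size 1, min 28) -> median=18
Step 3: insert 20 -> lo=[8, 20] (size 2, max 20) hi=[28] (size 1, min 28) -> median=20
Step 4: insert 1 -> lo=[1, 8] (size 2, max 8) hi=[20, 28] (size 2, min 20) -> median=14
Step 5: insert 39 -> lo=[1, 8, 20] (size 3, max 20) hi=[28, 39] (size 2, min 28) -> median=20
Step 6: insert 20 -> lo=[1, 8, 20] (size 3, max 20) hi=[20, 28, 39] (size 3, min 20) -> median=20
Step 7: insert 40 -> lo=[1, 8, 20, 20] (size 4, max 20) hi=[28, 39, 40] (size 3, min 28) -> median=20
Step 8: insert 26 -> lo=[1, 8, 20, 20] (size 4, max 20) hi=[26, 28, 39, 40] (size 4, min 26) -> median=23
Step 9: insert 28 -> lo=[1, 8, 20, 20, 26] (size 5, max 26) hi=[28, 28, 39, 40] (size 4, min 28) -> median=26
Step 10: insert 1 -> lo=[1, 1, 8, 20, 20] (size 5, max 20) hi=[26, 28, 28, 39, 40] (size 5, min 26) -> median=23
Step 11: insert 47 -> lo=[1, 1, 8, 20, 20, 26] (size 6, max 26) hi=[28, 28, 39, 40, 47] (size 5, min 28) -> median=26
Step 12: insert 18 -> lo=[1, 1, 8, 18, 20, 20] (size 6, max 20) hi=[26, 28, 28, 39, 40, 47] (size 6, min 26) -> median=23
Step 13: insert 34 -> lo=[1, 1, 8, 18, 20, 20, 26] (size 7, max 26) hi=[28, 28, 34, 39, 40, 47] (size 6, min 28) -> median=26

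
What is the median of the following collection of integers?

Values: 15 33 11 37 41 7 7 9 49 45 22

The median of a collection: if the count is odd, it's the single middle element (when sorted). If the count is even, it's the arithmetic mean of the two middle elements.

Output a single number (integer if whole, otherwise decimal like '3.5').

Answer: 22

Derivation:
Step 1: insert 15 -> lo=[15] (size 1, max 15) hi=[] (size 0) -> median=15
Step 2: insert 33 -> lo=[15] (size 1, max 15) hi=[33] (size 1, min 33) -> median=24
Step 3: insert 11 -> lo=[11, 15] (size 2, max 15) hi=[33] (size 1, min 33) -> median=15
Step 4: insert 37 -> lo=[11, 15] (size 2, max 15) hi=[33, 37] (size 2, min 33) -> median=24
Step 5: insert 41 -> lo=[11, 15, 33] (size 3, max 33) hi=[37, 41] (size 2, min 37) -> median=33
Step 6: insert 7 -> lo=[7, 11, 15] (size 3, max 15) hi=[33, 37, 41] (size 3, min 33) -> median=24
Step 7: insert 7 -> lo=[7, 7, 11, 15] (size 4, max 15) hi=[33, 37, 41] (size 3, min 33) -> median=15
Step 8: insert 9 -> lo=[7, 7, 9, 11] (size 4, max 11) hi=[15, 33, 37, 41] (size 4, min 15) -> median=13
Step 9: insert 49 -> lo=[7, 7, 9, 11, 15] (size 5, max 15) hi=[33, 37, 41, 49] (size 4, min 33) -> median=15
Step 10: insert 45 -> lo=[7, 7, 9, 11, 15] (size 5, max 15) hi=[33, 37, 41, 45, 49] (size 5, min 33) -> median=24
Step 11: insert 22 -> lo=[7, 7, 9, 11, 15, 22] (size 6, max 22) hi=[33, 37, 41, 45, 49] (size 5, min 33) -> median=22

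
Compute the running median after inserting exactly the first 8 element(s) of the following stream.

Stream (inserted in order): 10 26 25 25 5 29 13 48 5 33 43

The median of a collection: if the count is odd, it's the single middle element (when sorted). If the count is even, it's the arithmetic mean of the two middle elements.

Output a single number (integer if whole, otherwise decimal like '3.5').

Answer: 25

Derivation:
Step 1: insert 10 -> lo=[10] (size 1, max 10) hi=[] (size 0) -> median=10
Step 2: insert 26 -> lo=[10] (size 1, max 10) hi=[26] (size 1, min 26) -> median=18
Step 3: insert 25 -> lo=[10, 25] (size 2, max 25) hi=[26] (size 1, min 26) -> median=25
Step 4: insert 25 -> lo=[10, 25] (size 2, max 25) hi=[25, 26] (size 2, min 25) -> median=25
Step 5: insert 5 -> lo=[5, 10, 25] (size 3, max 25) hi=[25, 26] (size 2, min 25) -> median=25
Step 6: insert 29 -> lo=[5, 10, 25] (size 3, max 25) hi=[25, 26, 29] (size 3, min 25) -> median=25
Step 7: insert 13 -> lo=[5, 10, 13, 25] (size 4, max 25) hi=[25, 26, 29] (size 3, min 25) -> median=25
Step 8: insert 48 -> lo=[5, 10, 13, 25] (size 4, max 25) hi=[25, 26, 29, 48] (size 4, min 25) -> median=25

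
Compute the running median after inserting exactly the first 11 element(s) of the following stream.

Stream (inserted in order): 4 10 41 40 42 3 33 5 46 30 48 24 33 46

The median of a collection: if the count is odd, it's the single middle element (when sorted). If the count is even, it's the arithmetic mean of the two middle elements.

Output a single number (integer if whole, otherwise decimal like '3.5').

Answer: 33

Derivation:
Step 1: insert 4 -> lo=[4] (size 1, max 4) hi=[] (size 0) -> median=4
Step 2: insert 10 -> lo=[4] (size 1, max 4) hi=[10] (size 1, min 10) -> median=7
Step 3: insert 41 -> lo=[4, 10] (size 2, max 10) hi=[41] (size 1, min 41) -> median=10
Step 4: insert 40 -> lo=[4, 10] (size 2, max 10) hi=[40, 41] (size 2, min 40) -> median=25
Step 5: insert 42 -> lo=[4, 10, 40] (size 3, max 40) hi=[41, 42] (size 2, min 41) -> median=40
Step 6: insert 3 -> lo=[3, 4, 10] (size 3, max 10) hi=[40, 41, 42] (size 3, min 40) -> median=25
Step 7: insert 33 -> lo=[3, 4, 10, 33] (size 4, max 33) hi=[40, 41, 42] (size 3, min 40) -> median=33
Step 8: insert 5 -> lo=[3, 4, 5, 10] (size 4, max 10) hi=[33, 40, 41, 42] (size 4, min 33) -> median=21.5
Step 9: insert 46 -> lo=[3, 4, 5, 10, 33] (size 5, max 33) hi=[40, 41, 42, 46] (size 4, min 40) -> median=33
Step 10: insert 30 -> lo=[3, 4, 5, 10, 30] (size 5, max 30) hi=[33, 40, 41, 42, 46] (size 5, min 33) -> median=31.5
Step 11: insert 48 -> lo=[3, 4, 5, 10, 30, 33] (size 6, max 33) hi=[40, 41, 42, 46, 48] (size 5, min 40) -> median=33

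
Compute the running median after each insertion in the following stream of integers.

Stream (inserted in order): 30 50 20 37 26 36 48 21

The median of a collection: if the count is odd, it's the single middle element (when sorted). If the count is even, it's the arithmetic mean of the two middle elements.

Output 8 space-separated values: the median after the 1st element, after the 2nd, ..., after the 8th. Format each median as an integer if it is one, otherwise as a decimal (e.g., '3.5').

Step 1: insert 30 -> lo=[30] (size 1, max 30) hi=[] (size 0) -> median=30
Step 2: insert 50 -> lo=[30] (size 1, max 30) hi=[50] (size 1, min 50) -> median=40
Step 3: insert 20 -> lo=[20, 30] (size 2, max 30) hi=[50] (size 1, min 50) -> median=30
Step 4: insert 37 -> lo=[20, 30] (size 2, max 30) hi=[37, 50] (size 2, min 37) -> median=33.5
Step 5: insert 26 -> lo=[20, 26, 30] (size 3, max 30) hi=[37, 50] (size 2, min 37) -> median=30
Step 6: insert 36 -> lo=[20, 26, 30] (size 3, max 30) hi=[36, 37, 50] (size 3, min 36) -> median=33
Step 7: insert 48 -> lo=[20, 26, 30, 36] (size 4, max 36) hi=[37, 48, 50] (size 3, min 37) -> median=36
Step 8: insert 21 -> lo=[20, 21, 26, 30] (size 4, max 30) hi=[36, 37, 48, 50] (size 4, min 36) -> median=33

Answer: 30 40 30 33.5 30 33 36 33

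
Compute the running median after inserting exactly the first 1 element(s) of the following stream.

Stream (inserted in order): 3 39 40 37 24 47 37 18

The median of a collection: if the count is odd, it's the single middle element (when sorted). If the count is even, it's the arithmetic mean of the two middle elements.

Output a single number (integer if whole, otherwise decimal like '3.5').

Answer: 3

Derivation:
Step 1: insert 3 -> lo=[3] (size 1, max 3) hi=[] (size 0) -> median=3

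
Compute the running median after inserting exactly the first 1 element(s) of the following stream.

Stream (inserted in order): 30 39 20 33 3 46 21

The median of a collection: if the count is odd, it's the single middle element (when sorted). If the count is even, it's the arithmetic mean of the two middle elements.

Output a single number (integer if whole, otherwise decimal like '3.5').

Answer: 30

Derivation:
Step 1: insert 30 -> lo=[30] (size 1, max 30) hi=[] (size 0) -> median=30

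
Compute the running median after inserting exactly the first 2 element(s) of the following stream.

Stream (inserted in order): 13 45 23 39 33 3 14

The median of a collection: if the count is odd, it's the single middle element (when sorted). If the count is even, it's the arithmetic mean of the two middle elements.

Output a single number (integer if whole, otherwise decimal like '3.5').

Step 1: insert 13 -> lo=[13] (size 1, max 13) hi=[] (size 0) -> median=13
Step 2: insert 45 -> lo=[13] (size 1, max 13) hi=[45] (size 1, min 45) -> median=29

Answer: 29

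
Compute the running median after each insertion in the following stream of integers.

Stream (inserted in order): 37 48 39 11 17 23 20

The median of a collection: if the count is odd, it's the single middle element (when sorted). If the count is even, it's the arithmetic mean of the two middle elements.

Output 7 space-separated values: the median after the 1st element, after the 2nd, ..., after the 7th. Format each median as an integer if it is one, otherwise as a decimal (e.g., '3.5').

Step 1: insert 37 -> lo=[37] (size 1, max 37) hi=[] (size 0) -> median=37
Step 2: insert 48 -> lo=[37] (size 1, max 37) hi=[48] (size 1, min 48) -> median=42.5
Step 3: insert 39 -> lo=[37, 39] (size 2, max 39) hi=[48] (size 1, min 48) -> median=39
Step 4: insert 11 -> lo=[11, 37] (size 2, max 37) hi=[39, 48] (size 2, min 39) -> median=38
Step 5: insert 17 -> lo=[11, 17, 37] (size 3, max 37) hi=[39, 48] (size 2, min 39) -> median=37
Step 6: insert 23 -> lo=[11, 17, 23] (size 3, max 23) hi=[37, 39, 48] (size 3, min 37) -> median=30
Step 7: insert 20 -> lo=[11, 17, 20, 23] (size 4, max 23) hi=[37, 39, 48] (size 3, min 37) -> median=23

Answer: 37 42.5 39 38 37 30 23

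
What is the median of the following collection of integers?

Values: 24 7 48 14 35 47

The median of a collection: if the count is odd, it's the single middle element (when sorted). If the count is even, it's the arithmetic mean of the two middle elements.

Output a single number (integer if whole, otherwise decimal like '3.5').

Answer: 29.5

Derivation:
Step 1: insert 24 -> lo=[24] (size 1, max 24) hi=[] (size 0) -> median=24
Step 2: insert 7 -> lo=[7] (size 1, max 7) hi=[24] (size 1, min 24) -> median=15.5
Step 3: insert 48 -> lo=[7, 24] (size 2, max 24) hi=[48] (size 1, min 48) -> median=24
Step 4: insert 14 -> lo=[7, 14] (size 2, max 14) hi=[24, 48] (size 2, min 24) -> median=19
Step 5: insert 35 -> lo=[7, 14, 24] (size 3, max 24) hi=[35, 48] (size 2, min 35) -> median=24
Step 6: insert 47 -> lo=[7, 14, 24] (size 3, max 24) hi=[35, 47, 48] (size 3, min 35) -> median=29.5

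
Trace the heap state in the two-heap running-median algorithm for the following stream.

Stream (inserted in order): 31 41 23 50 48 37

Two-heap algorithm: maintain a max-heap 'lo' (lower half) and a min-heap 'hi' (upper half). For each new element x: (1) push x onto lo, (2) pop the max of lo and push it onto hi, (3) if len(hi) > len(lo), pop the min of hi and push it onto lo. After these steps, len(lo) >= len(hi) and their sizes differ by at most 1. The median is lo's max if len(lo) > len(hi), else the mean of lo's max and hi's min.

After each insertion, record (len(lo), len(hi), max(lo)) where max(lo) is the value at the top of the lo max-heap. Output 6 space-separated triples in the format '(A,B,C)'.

Step 1: insert 31 -> lo=[31] hi=[] -> (len(lo)=1, len(hi)=0, max(lo)=31)
Step 2: insert 41 -> lo=[31] hi=[41] -> (len(lo)=1, len(hi)=1, max(lo)=31)
Step 3: insert 23 -> lo=[23, 31] hi=[41] -> (len(lo)=2, len(hi)=1, max(lo)=31)
Step 4: insert 50 -> lo=[23, 31] hi=[41, 50] -> (len(lo)=2, len(hi)=2, max(lo)=31)
Step 5: insert 48 -> lo=[23, 31, 41] hi=[48, 50] -> (len(lo)=3, len(hi)=2, max(lo)=41)
Step 6: insert 37 -> lo=[23, 31, 37] hi=[41, 48, 50] -> (len(lo)=3, len(hi)=3, max(lo)=37)

Answer: (1,0,31) (1,1,31) (2,1,31) (2,2,31) (3,2,41) (3,3,37)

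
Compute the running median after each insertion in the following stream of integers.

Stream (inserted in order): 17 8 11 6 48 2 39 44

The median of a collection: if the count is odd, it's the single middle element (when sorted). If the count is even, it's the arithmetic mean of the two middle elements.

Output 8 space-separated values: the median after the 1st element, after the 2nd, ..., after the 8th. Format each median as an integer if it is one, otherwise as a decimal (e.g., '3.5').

Answer: 17 12.5 11 9.5 11 9.5 11 14

Derivation:
Step 1: insert 17 -> lo=[17] (size 1, max 17) hi=[] (size 0) -> median=17
Step 2: insert 8 -> lo=[8] (size 1, max 8) hi=[17] (size 1, min 17) -> median=12.5
Step 3: insert 11 -> lo=[8, 11] (size 2, max 11) hi=[17] (size 1, min 17) -> median=11
Step 4: insert 6 -> lo=[6, 8] (size 2, max 8) hi=[11, 17] (size 2, min 11) -> median=9.5
Step 5: insert 48 -> lo=[6, 8, 11] (size 3, max 11) hi=[17, 48] (size 2, min 17) -> median=11
Step 6: insert 2 -> lo=[2, 6, 8] (size 3, max 8) hi=[11, 17, 48] (size 3, min 11) -> median=9.5
Step 7: insert 39 -> lo=[2, 6, 8, 11] (size 4, max 11) hi=[17, 39, 48] (size 3, min 17) -> median=11
Step 8: insert 44 -> lo=[2, 6, 8, 11] (size 4, max 11) hi=[17, 39, 44, 48] (size 4, min 17) -> median=14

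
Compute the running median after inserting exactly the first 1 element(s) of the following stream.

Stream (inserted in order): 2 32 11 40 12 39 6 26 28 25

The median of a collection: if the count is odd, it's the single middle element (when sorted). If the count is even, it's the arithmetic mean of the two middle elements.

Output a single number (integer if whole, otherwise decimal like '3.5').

Step 1: insert 2 -> lo=[2] (size 1, max 2) hi=[] (size 0) -> median=2

Answer: 2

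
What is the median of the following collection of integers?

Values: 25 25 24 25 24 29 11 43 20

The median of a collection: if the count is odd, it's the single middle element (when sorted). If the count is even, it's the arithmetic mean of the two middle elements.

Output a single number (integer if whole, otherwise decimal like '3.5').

Answer: 25

Derivation:
Step 1: insert 25 -> lo=[25] (size 1, max 25) hi=[] (size 0) -> median=25
Step 2: insert 25 -> lo=[25] (size 1, max 25) hi=[25] (size 1, min 25) -> median=25
Step 3: insert 24 -> lo=[24, 25] (size 2, max 25) hi=[25] (size 1, min 25) -> median=25
Step 4: insert 25 -> lo=[24, 25] (size 2, max 25) hi=[25, 25] (size 2, min 25) -> median=25
Step 5: insert 24 -> lo=[24, 24, 25] (size 3, max 25) hi=[25, 25] (size 2, min 25) -> median=25
Step 6: insert 29 -> lo=[24, 24, 25] (size 3, max 25) hi=[25, 25, 29] (size 3, min 25) -> median=25
Step 7: insert 11 -> lo=[11, 24, 24, 25] (size 4, max 25) hi=[25, 25, 29] (size 3, min 25) -> median=25
Step 8: insert 43 -> lo=[11, 24, 24, 25] (size 4, max 25) hi=[25, 25, 29, 43] (size 4, min 25) -> median=25
Step 9: insert 20 -> lo=[11, 20, 24, 24, 25] (size 5, max 25) hi=[25, 25, 29, 43] (size 4, min 25) -> median=25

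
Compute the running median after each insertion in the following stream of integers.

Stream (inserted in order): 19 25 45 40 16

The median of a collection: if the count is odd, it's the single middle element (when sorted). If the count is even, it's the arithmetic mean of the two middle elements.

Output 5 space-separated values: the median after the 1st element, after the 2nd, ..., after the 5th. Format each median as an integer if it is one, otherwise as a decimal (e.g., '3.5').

Answer: 19 22 25 32.5 25

Derivation:
Step 1: insert 19 -> lo=[19] (size 1, max 19) hi=[] (size 0) -> median=19
Step 2: insert 25 -> lo=[19] (size 1, max 19) hi=[25] (size 1, min 25) -> median=22
Step 3: insert 45 -> lo=[19, 25] (size 2, max 25) hi=[45] (size 1, min 45) -> median=25
Step 4: insert 40 -> lo=[19, 25] (size 2, max 25) hi=[40, 45] (size 2, min 40) -> median=32.5
Step 5: insert 16 -> lo=[16, 19, 25] (size 3, max 25) hi=[40, 45] (size 2, min 40) -> median=25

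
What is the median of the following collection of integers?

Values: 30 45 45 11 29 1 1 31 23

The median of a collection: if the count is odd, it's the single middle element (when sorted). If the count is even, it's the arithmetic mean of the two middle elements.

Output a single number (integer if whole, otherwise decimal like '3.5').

Answer: 29

Derivation:
Step 1: insert 30 -> lo=[30] (size 1, max 30) hi=[] (size 0) -> median=30
Step 2: insert 45 -> lo=[30] (size 1, max 30) hi=[45] (size 1, min 45) -> median=37.5
Step 3: insert 45 -> lo=[30, 45] (size 2, max 45) hi=[45] (size 1, min 45) -> median=45
Step 4: insert 11 -> lo=[11, 30] (size 2, max 30) hi=[45, 45] (size 2, min 45) -> median=37.5
Step 5: insert 29 -> lo=[11, 29, 30] (size 3, max 30) hi=[45, 45] (size 2, min 45) -> median=30
Step 6: insert 1 -> lo=[1, 11, 29] (size 3, max 29) hi=[30, 45, 45] (size 3, min 30) -> median=29.5
Step 7: insert 1 -> lo=[1, 1, 11, 29] (size 4, max 29) hi=[30, 45, 45] (size 3, min 30) -> median=29
Step 8: insert 31 -> lo=[1, 1, 11, 29] (size 4, max 29) hi=[30, 31, 45, 45] (size 4, min 30) -> median=29.5
Step 9: insert 23 -> lo=[1, 1, 11, 23, 29] (size 5, max 29) hi=[30, 31, 45, 45] (size 4, min 30) -> median=29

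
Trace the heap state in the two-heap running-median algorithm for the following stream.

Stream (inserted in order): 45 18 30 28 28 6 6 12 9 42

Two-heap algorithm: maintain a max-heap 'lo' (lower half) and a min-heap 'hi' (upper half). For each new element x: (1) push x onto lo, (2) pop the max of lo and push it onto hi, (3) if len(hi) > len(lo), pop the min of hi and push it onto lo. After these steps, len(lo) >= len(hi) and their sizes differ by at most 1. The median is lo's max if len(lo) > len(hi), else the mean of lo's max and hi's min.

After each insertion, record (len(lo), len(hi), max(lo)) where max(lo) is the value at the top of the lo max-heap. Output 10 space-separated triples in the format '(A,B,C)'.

Step 1: insert 45 -> lo=[45] hi=[] -> (len(lo)=1, len(hi)=0, max(lo)=45)
Step 2: insert 18 -> lo=[18] hi=[45] -> (len(lo)=1, len(hi)=1, max(lo)=18)
Step 3: insert 30 -> lo=[18, 30] hi=[45] -> (len(lo)=2, len(hi)=1, max(lo)=30)
Step 4: insert 28 -> lo=[18, 28] hi=[30, 45] -> (len(lo)=2, len(hi)=2, max(lo)=28)
Step 5: insert 28 -> lo=[18, 28, 28] hi=[30, 45] -> (len(lo)=3, len(hi)=2, max(lo)=28)
Step 6: insert 6 -> lo=[6, 18, 28] hi=[28, 30, 45] -> (len(lo)=3, len(hi)=3, max(lo)=28)
Step 7: insert 6 -> lo=[6, 6, 18, 28] hi=[28, 30, 45] -> (len(lo)=4, len(hi)=3, max(lo)=28)
Step 8: insert 12 -> lo=[6, 6, 12, 18] hi=[28, 28, 30, 45] -> (len(lo)=4, len(hi)=4, max(lo)=18)
Step 9: insert 9 -> lo=[6, 6, 9, 12, 18] hi=[28, 28, 30, 45] -> (len(lo)=5, len(hi)=4, max(lo)=18)
Step 10: insert 42 -> lo=[6, 6, 9, 12, 18] hi=[28, 28, 30, 42, 45] -> (len(lo)=5, len(hi)=5, max(lo)=18)

Answer: (1,0,45) (1,1,18) (2,1,30) (2,2,28) (3,2,28) (3,3,28) (4,3,28) (4,4,18) (5,4,18) (5,5,18)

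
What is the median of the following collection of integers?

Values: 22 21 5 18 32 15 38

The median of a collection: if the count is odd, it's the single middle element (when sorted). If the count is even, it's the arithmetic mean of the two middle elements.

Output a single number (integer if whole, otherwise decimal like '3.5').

Answer: 21

Derivation:
Step 1: insert 22 -> lo=[22] (size 1, max 22) hi=[] (size 0) -> median=22
Step 2: insert 21 -> lo=[21] (size 1, max 21) hi=[22] (size 1, min 22) -> median=21.5
Step 3: insert 5 -> lo=[5, 21] (size 2, max 21) hi=[22] (size 1, min 22) -> median=21
Step 4: insert 18 -> lo=[5, 18] (size 2, max 18) hi=[21, 22] (size 2, min 21) -> median=19.5
Step 5: insert 32 -> lo=[5, 18, 21] (size 3, max 21) hi=[22, 32] (size 2, min 22) -> median=21
Step 6: insert 15 -> lo=[5, 15, 18] (size 3, max 18) hi=[21, 22, 32] (size 3, min 21) -> median=19.5
Step 7: insert 38 -> lo=[5, 15, 18, 21] (size 4, max 21) hi=[22, 32, 38] (size 3, min 22) -> median=21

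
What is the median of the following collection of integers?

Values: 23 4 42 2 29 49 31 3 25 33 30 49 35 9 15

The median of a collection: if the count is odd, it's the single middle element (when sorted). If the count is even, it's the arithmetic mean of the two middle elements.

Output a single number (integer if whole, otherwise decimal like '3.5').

Step 1: insert 23 -> lo=[23] (size 1, max 23) hi=[] (size 0) -> median=23
Step 2: insert 4 -> lo=[4] (size 1, max 4) hi=[23] (size 1, min 23) -> median=13.5
Step 3: insert 42 -> lo=[4, 23] (size 2, max 23) hi=[42] (size 1, min 42) -> median=23
Step 4: insert 2 -> lo=[2, 4] (size 2, max 4) hi=[23, 42] (size 2, min 23) -> median=13.5
Step 5: insert 29 -> lo=[2, 4, 23] (size 3, max 23) hi=[29, 42] (size 2, min 29) -> median=23
Step 6: insert 49 -> lo=[2, 4, 23] (size 3, max 23) hi=[29, 42, 49] (size 3, min 29) -> median=26
Step 7: insert 31 -> lo=[2, 4, 23, 29] (size 4, max 29) hi=[31, 42, 49] (size 3, min 31) -> median=29
Step 8: insert 3 -> lo=[2, 3, 4, 23] (size 4, max 23) hi=[29, 31, 42, 49] (size 4, min 29) -> median=26
Step 9: insert 25 -> lo=[2, 3, 4, 23, 25] (size 5, max 25) hi=[29, 31, 42, 49] (size 4, min 29) -> median=25
Step 10: insert 33 -> lo=[2, 3, 4, 23, 25] (size 5, max 25) hi=[29, 31, 33, 42, 49] (size 5, min 29) -> median=27
Step 11: insert 30 -> lo=[2, 3, 4, 23, 25, 29] (size 6, max 29) hi=[30, 31, 33, 42, 49] (size 5, min 30) -> median=29
Step 12: insert 49 -> lo=[2, 3, 4, 23, 25, 29] (size 6, max 29) hi=[30, 31, 33, 42, 49, 49] (size 6, min 30) -> median=29.5
Step 13: insert 35 -> lo=[2, 3, 4, 23, 25, 29, 30] (size 7, max 30) hi=[31, 33, 35, 42, 49, 49] (size 6, min 31) -> median=30
Step 14: insert 9 -> lo=[2, 3, 4, 9, 23, 25, 29] (size 7, max 29) hi=[30, 31, 33, 35, 42, 49, 49] (size 7, min 30) -> median=29.5
Step 15: insert 15 -> lo=[2, 3, 4, 9, 15, 23, 25, 29] (size 8, max 29) hi=[30, 31, 33, 35, 42, 49, 49] (size 7, min 30) -> median=29

Answer: 29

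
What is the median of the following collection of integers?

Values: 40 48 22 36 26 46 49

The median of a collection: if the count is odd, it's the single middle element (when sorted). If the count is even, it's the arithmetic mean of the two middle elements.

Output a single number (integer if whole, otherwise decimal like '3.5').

Step 1: insert 40 -> lo=[40] (size 1, max 40) hi=[] (size 0) -> median=40
Step 2: insert 48 -> lo=[40] (size 1, max 40) hi=[48] (size 1, min 48) -> median=44
Step 3: insert 22 -> lo=[22, 40] (size 2, max 40) hi=[48] (size 1, min 48) -> median=40
Step 4: insert 36 -> lo=[22, 36] (size 2, max 36) hi=[40, 48] (size 2, min 40) -> median=38
Step 5: insert 26 -> lo=[22, 26, 36] (size 3, max 36) hi=[40, 48] (size 2, min 40) -> median=36
Step 6: insert 46 -> lo=[22, 26, 36] (size 3, max 36) hi=[40, 46, 48] (size 3, min 40) -> median=38
Step 7: insert 49 -> lo=[22, 26, 36, 40] (size 4, max 40) hi=[46, 48, 49] (size 3, min 46) -> median=40

Answer: 40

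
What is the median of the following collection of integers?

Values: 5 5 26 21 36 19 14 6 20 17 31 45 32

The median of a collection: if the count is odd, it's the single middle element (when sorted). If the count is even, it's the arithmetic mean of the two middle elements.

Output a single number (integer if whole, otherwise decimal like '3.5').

Answer: 20

Derivation:
Step 1: insert 5 -> lo=[5] (size 1, max 5) hi=[] (size 0) -> median=5
Step 2: insert 5 -> lo=[5] (size 1, max 5) hi=[5] (size 1, min 5) -> median=5
Step 3: insert 26 -> lo=[5, 5] (size 2, max 5) hi=[26] (size 1, min 26) -> median=5
Step 4: insert 21 -> lo=[5, 5] (size 2, max 5) hi=[21, 26] (size 2, min 21) -> median=13
Step 5: insert 36 -> lo=[5, 5, 21] (size 3, max 21) hi=[26, 36] (size 2, min 26) -> median=21
Step 6: insert 19 -> lo=[5, 5, 19] (size 3, max 19) hi=[21, 26, 36] (size 3, min 21) -> median=20
Step 7: insert 14 -> lo=[5, 5, 14, 19] (size 4, max 19) hi=[21, 26, 36] (size 3, min 21) -> median=19
Step 8: insert 6 -> lo=[5, 5, 6, 14] (size 4, max 14) hi=[19, 21, 26, 36] (size 4, min 19) -> median=16.5
Step 9: insert 20 -> lo=[5, 5, 6, 14, 19] (size 5, max 19) hi=[20, 21, 26, 36] (size 4, min 20) -> median=19
Step 10: insert 17 -> lo=[5, 5, 6, 14, 17] (size 5, max 17) hi=[19, 20, 21, 26, 36] (size 5, min 19) -> median=18
Step 11: insert 31 -> lo=[5, 5, 6, 14, 17, 19] (size 6, max 19) hi=[20, 21, 26, 31, 36] (size 5, min 20) -> median=19
Step 12: insert 45 -> lo=[5, 5, 6, 14, 17, 19] (size 6, max 19) hi=[20, 21, 26, 31, 36, 45] (size 6, min 20) -> median=19.5
Step 13: insert 32 -> lo=[5, 5, 6, 14, 17, 19, 20] (size 7, max 20) hi=[21, 26, 31, 32, 36, 45] (size 6, min 21) -> median=20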